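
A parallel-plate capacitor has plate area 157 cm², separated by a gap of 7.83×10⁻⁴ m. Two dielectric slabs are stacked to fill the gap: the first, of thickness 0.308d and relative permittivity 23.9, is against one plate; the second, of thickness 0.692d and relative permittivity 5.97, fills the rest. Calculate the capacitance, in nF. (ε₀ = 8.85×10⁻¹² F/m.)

A = 157 cm² = 1.57×10⁻² m².
Stacked slabs ⇒ two capacitors in series, each with the full plate area.
C₁ = κ₁ε₀A/d₁ = 23.9 × 8.85×10⁻¹² × 1.57×10⁻² / 2.41×10⁻⁴ = 1.38×10⁻⁸ F.
C₂ = κ₂ε₀A/d₂ = 5.97 × 8.85×10⁻¹² × 1.57×10⁻² / 5.42×10⁻⁴ = 1.53×10⁻⁹ F.
C = (1/C₁ + 1/C₂)⁻¹ = 1.38×10⁻⁹ F.

C ≈ 1.38 nF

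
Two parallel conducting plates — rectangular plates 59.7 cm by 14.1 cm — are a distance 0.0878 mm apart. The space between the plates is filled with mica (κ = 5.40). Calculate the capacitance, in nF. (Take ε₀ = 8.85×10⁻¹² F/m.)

A = 59.7 × 14.1 cm² = 8.42×10⁻² m².
C = κε₀A/d = 5.40 × 8.85×10⁻¹² × 8.42×10⁻² / 8.78×10⁻⁵ = 4.58×10⁻⁸ F.

C ≈ 45.8 nF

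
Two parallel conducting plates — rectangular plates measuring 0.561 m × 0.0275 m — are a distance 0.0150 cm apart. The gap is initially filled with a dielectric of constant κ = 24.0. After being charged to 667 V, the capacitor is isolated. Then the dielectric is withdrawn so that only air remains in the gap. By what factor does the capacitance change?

C₂/C₁ ≈ 0.0417

C = κε₀A/d scales with κ, so C₂/C₁ = 1/κ = 1/24.0 = 0.0417.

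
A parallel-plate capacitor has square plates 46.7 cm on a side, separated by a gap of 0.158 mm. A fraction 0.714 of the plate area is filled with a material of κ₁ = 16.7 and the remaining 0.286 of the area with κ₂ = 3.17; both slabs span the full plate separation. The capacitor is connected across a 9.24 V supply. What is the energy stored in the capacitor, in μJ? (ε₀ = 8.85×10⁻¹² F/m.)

A = (46.7 cm)² = 0.218 m².
Side-by-side slabs ⇒ two capacitors in parallel, each spanning the full gap.
C₁ = κ₁ε₀A₁/d = 16.7 × 8.85×10⁻¹² × 0.156 / 1.58×10⁻⁴ = 1.46×10⁻⁷ F.
C₂ = κ₂ε₀A₂/d = 3.17 × 8.85×10⁻¹² × 6.24×10⁻² / 1.58×10⁻⁴ = 1.11×10⁻⁸ F.
C = C₁ + C₂ = 1.57×10⁻⁷ F.
U = ½CV² = ½ × 1.57×10⁻⁷ × (9.24)² = 6.69×10⁻⁶ J.

U ≈ 6.69 μJ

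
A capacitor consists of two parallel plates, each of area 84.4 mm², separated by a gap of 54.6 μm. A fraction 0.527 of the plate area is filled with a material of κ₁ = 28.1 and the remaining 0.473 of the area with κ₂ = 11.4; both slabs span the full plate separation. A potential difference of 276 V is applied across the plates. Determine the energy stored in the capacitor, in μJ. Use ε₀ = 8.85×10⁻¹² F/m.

A = 84.4 mm² = 8.44×10⁻⁵ m².
Side-by-side slabs ⇒ two capacitors in parallel, each spanning the full gap.
C₁ = κ₁ε₀A₁/d = 28.1 × 8.85×10⁻¹² × 4.45×10⁻⁵ / 5.46×10⁻⁵ = 2.03×10⁻¹⁰ F.
C₂ = κ₂ε₀A₂/d = 11.4 × 8.85×10⁻¹² × 3.99×10⁻⁵ / 5.46×10⁻⁵ = 7.38×10⁻¹¹ F.
C = C₁ + C₂ = 2.76×10⁻¹⁰ F.
U = ½CV² = ½ × 2.76×10⁻¹⁰ × (276)² = 1.05×10⁻⁵ J.

10.5 μJ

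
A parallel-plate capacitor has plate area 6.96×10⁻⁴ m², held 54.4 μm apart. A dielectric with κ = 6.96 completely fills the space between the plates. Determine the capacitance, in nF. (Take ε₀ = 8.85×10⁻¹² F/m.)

C ≈ 0.788 nF

C = κε₀A/d = 6.96 × 8.85×10⁻¹² × 6.96×10⁻⁴ / 5.44×10⁻⁵ = 7.88×10⁻¹⁰ F.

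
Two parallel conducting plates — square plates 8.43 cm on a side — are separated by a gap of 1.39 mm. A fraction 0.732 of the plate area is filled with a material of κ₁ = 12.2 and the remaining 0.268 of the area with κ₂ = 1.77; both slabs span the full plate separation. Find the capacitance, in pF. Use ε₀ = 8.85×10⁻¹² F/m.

A = (8.43 cm)² = 7.11×10⁻³ m².
Side-by-side slabs ⇒ two capacitors in parallel, each spanning the full gap.
C₁ = κ₁ε₀A₁/d = 12.2 × 8.85×10⁻¹² × 5.20×10⁻³ / 1.39×10⁻³ = 4.04×10⁻¹⁰ F.
C₂ = κ₂ε₀A₂/d = 1.77 × 8.85×10⁻¹² × 1.90×10⁻³ / 1.39×10⁻³ = 2.15×10⁻¹¹ F.
C = C₁ + C₂ = 4.26×10⁻¹⁰ F.

C ≈ 426 pF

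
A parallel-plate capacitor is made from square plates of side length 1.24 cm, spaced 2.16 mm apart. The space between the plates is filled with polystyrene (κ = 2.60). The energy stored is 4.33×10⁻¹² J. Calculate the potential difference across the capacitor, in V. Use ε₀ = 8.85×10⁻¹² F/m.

A = (1.24 cm)² = 1.54×10⁻⁴ m².
C = κε₀A/d = 2.60 × 8.85×10⁻¹² × 1.54×10⁻⁴ / 2.16×10⁻³ = 1.64×10⁻¹² F.
V = √(2U/C) = √(2 × 4.33×10⁻¹² / 1.64×10⁻¹²) = 2.30 V.

V ≈ 2.30 V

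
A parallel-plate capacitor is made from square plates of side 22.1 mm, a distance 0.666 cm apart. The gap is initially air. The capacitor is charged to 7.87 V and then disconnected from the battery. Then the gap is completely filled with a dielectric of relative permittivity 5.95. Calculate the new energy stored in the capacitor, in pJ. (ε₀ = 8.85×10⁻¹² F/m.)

U ≈ 3.38 pJ

A = (22.1 mm)² = 4.88×10⁻⁴ m².
Initially C₁ = ε₀A/d = 8.85×10⁻¹² × 4.88×10⁻⁴ / 6.66×10⁻³ = 6.49×10⁻¹³ F.
U₁ = 2.01×10⁻¹¹ J.
Isolated ⇒ Q is held fixed. C₂ = 5.95 C₁ and U = Q²/(2C), so U₂/U₁ = C₁/C₂ = 0.168.
U₂ = 0.168 × 2.01×10⁻¹¹ = 3.38×10⁻¹² J.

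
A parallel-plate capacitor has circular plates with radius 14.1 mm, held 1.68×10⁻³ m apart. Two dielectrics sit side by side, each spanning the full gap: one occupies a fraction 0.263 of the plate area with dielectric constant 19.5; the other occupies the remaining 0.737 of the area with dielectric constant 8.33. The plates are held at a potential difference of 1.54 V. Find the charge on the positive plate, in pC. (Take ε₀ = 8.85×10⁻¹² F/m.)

A = π(14.1 mm)² = 6.25×10⁻⁴ m².
Side-by-side slabs ⇒ two capacitors in parallel, each spanning the full gap.
C₁ = κ₁ε₀A₁/d = 19.5 × 8.85×10⁻¹² × 1.64×10⁻⁴ / 1.68×10⁻³ = 1.69×10⁻¹¹ F.
C₂ = κ₂ε₀A₂/d = 8.33 × 8.85×10⁻¹² × 4.60×10⁻⁴ / 1.68×10⁻³ = 2.02×10⁻¹¹ F.
C = C₁ + C₂ = 3.71×10⁻¹¹ F.
Q = CV = 3.71×10⁻¹¹ × 1.54 = 5.71×10⁻¹¹ C.

57.1 pC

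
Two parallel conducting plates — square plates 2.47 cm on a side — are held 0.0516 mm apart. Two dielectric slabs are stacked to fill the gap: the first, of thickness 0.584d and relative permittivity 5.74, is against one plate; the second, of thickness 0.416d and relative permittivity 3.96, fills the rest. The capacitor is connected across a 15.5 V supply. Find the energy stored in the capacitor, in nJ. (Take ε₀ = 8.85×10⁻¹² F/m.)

A = (2.47 cm)² = 6.10×10⁻⁴ m².
Stacked slabs ⇒ two capacitors in series, each with the full plate area.
C₁ = κ₁ε₀A/d₁ = 5.74 × 8.85×10⁻¹² × 6.10×10⁻⁴ / 3.01×10⁻⁵ = 1.03×10⁻⁹ F.
C₂ = κ₂ε₀A/d₂ = 3.96 × 8.85×10⁻¹² × 6.10×10⁻⁴ / 2.15×10⁻⁵ = 9.96×10⁻¹⁰ F.
C = (1/C₁ + 1/C₂)⁻¹ = 5.06×10⁻¹⁰ F.
U = ½CV² = ½ × 5.06×10⁻¹⁰ × (15.5)² = 6.08×10⁻⁸ J.

U ≈ 60.8 nJ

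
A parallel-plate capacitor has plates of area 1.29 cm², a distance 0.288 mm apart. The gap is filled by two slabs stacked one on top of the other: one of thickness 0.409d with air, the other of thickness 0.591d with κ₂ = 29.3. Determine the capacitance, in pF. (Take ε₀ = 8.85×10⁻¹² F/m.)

C ≈ 9.24 pF

A = 1.29 cm² = 1.29×10⁻⁴ m².
Stacked slabs ⇒ two capacitors in series, each with the full plate area.
C₁ = κ₁ε₀A/d₁ = 1.00 × 8.85×10⁻¹² × 1.29×10⁻⁴ / 1.18×10⁻⁴ = 9.69×10⁻¹² F.
C₂ = κ₂ε₀A/d₂ = 29.3 × 8.85×10⁻¹² × 1.29×10⁻⁴ / 1.70×10⁻⁴ = 1.97×10⁻¹⁰ F.
C = (1/C₁ + 1/C₂)⁻¹ = 9.24×10⁻¹² F.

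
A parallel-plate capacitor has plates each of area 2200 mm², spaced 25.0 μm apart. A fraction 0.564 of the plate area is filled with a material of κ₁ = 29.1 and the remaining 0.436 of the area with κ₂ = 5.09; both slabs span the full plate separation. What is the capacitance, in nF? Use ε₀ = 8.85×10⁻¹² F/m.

14.5 nF

A = 2200 mm² = 2.20×10⁻³ m².
Side-by-side slabs ⇒ two capacitors in parallel, each spanning the full gap.
C₁ = κ₁ε₀A₁/d = 29.1 × 8.85×10⁻¹² × 1.24×10⁻³ / 2.50×10⁻⁵ = 1.28×10⁻⁸ F.
C₂ = κ₂ε₀A₂/d = 5.09 × 8.85×10⁻¹² × 9.59×10⁻⁴ / 2.50×10⁻⁵ = 1.73×10⁻⁹ F.
C = C₁ + C₂ = 1.45×10⁻⁸ F.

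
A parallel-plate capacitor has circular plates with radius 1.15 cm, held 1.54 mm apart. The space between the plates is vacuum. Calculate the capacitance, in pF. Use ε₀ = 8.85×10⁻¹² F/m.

A = π(1.15 cm)² = 4.15×10⁻⁴ m².
C = ε₀A/d = 8.85×10⁻¹² × 4.15×10⁻⁴ / 1.54×10⁻³ = 2.39×10⁻¹² F.

C ≈ 2.39 pF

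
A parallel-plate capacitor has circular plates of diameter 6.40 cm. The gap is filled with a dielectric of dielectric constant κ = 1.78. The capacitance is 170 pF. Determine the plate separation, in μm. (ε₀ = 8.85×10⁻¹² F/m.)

A = π(6.40/2 cm)² = 3.22×10⁻³ m².
d = κε₀A/C = 1.78 × 8.85×10⁻¹² × 3.22×10⁻³ / 1.70×10⁻¹⁰ = 2.98×10⁻⁴ m.

d ≈ 298 μm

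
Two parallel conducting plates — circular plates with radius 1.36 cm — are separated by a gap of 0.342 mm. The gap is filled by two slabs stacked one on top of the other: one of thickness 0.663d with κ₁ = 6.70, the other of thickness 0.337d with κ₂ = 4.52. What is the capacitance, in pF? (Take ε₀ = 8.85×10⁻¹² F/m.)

A = π(1.36 cm)² = 5.81×10⁻⁴ m².
Stacked slabs ⇒ two capacitors in series, each with the full plate area.
C₁ = κ₁ε₀A/d₁ = 6.70 × 8.85×10⁻¹² × 5.81×10⁻⁴ / 2.27×10⁻⁴ = 1.52×10⁻¹⁰ F.
C₂ = κ₂ε₀A/d₂ = 4.52 × 8.85×10⁻¹² × 5.81×10⁻⁴ / 1.15×10⁻⁴ = 2.02×10⁻¹⁰ F.
C = (1/C₁ + 1/C₂)⁻¹ = 8.67×10⁻¹¹ F.

C ≈ 86.7 pF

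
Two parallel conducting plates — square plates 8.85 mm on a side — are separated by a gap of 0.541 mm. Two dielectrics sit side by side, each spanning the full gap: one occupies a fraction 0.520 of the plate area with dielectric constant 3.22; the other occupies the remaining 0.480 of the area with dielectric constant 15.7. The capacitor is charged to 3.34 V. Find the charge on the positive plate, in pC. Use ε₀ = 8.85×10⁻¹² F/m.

Q ≈ 39.4 pC

A = (8.85 mm)² = 7.83×10⁻⁵ m².
Side-by-side slabs ⇒ two capacitors in parallel, each spanning the full gap.
C₁ = κ₁ε₀A₁/d = 3.22 × 8.85×10⁻¹² × 4.07×10⁻⁵ / 5.41×10⁻⁴ = 2.15×10⁻¹² F.
C₂ = κ₂ε₀A₂/d = 15.7 × 8.85×10⁻¹² × 3.76×10⁻⁵ / 5.41×10⁻⁴ = 9.66×10⁻¹² F.
C = C₁ + C₂ = 1.18×10⁻¹¹ F.
Q = CV = 1.18×10⁻¹¹ × 3.34 = 3.94×10⁻¹¹ C.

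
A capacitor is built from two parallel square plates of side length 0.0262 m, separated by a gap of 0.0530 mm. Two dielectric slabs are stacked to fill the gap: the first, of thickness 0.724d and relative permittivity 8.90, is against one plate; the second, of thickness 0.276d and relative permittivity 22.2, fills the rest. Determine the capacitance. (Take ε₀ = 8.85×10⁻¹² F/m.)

A = (0.0262 m)² = 6.86×10⁻⁴ m².
Stacked slabs ⇒ two capacitors in series, each with the full plate area.
C₁ = κ₁ε₀A/d₁ = 8.90 × 8.85×10⁻¹² × 6.86×10⁻⁴ / 3.84×10⁻⁵ = 1.41×10⁻⁹ F.
C₂ = κ₂ε₀A/d₂ = 22.2 × 8.85×10⁻¹² × 6.86×10⁻⁴ / 1.46×10⁻⁵ = 9.22×10⁻⁹ F.
C = (1/C₁ + 1/C₂)⁻¹ = 1.22×10⁻⁹ F.

1.22 nF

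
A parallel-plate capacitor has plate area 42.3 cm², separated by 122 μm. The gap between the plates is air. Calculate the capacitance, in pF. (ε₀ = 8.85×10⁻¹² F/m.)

A = 42.3 cm² = 4.23×10⁻³ m².
C = ε₀A/d = 8.85×10⁻¹² × 4.23×10⁻³ / 1.22×10⁻⁴ = 3.07×10⁻¹⁰ F.

C ≈ 307 pF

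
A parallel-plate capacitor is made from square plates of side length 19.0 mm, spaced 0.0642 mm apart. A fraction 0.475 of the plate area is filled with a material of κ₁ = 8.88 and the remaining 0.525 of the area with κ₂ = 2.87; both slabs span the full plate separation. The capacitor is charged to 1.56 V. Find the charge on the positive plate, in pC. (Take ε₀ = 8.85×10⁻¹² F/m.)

A = (19.0 mm)² = 3.61×10⁻⁴ m².
Side-by-side slabs ⇒ two capacitors in parallel, each spanning the full gap.
C₁ = κ₁ε₀A₁/d = 8.88 × 8.85×10⁻¹² × 1.71×10⁻⁴ / 6.42×10⁻⁵ = 2.10×10⁻¹⁰ F.
C₂ = κ₂ε₀A₂/d = 2.87 × 8.85×10⁻¹² × 1.90×10⁻⁴ / 6.42×10⁻⁵ = 7.50×10⁻¹¹ F.
C = C₁ + C₂ = 2.85×10⁻¹⁰ F.
Q = CV = 2.85×10⁻¹⁰ × 1.56 = 4.44×10⁻¹⁰ C.

444 pC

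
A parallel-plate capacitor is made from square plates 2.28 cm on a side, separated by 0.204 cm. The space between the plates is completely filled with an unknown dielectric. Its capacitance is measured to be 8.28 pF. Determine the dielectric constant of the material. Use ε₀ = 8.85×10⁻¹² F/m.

κ ≈ 3.67

A = (2.28 cm)² = 5.20×10⁻⁴ m².
κ = Cd/(ε₀A) = 8.28×10⁻¹² × 2.04×10⁻³ / (8.85×10⁻¹² × 5.20×10⁻⁴) = 3.67.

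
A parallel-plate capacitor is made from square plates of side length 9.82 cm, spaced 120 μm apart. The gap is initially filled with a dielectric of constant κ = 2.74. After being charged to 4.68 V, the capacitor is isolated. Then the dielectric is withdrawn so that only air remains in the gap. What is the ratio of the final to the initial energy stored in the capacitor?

Isolated ⇒ Q is held fixed.
C₂ = 0.365 C₁ and U = Q²/(2C), so U₂/U₁ = C₁/C₂ = 2.74.

U₂/U₁ ≈ 2.74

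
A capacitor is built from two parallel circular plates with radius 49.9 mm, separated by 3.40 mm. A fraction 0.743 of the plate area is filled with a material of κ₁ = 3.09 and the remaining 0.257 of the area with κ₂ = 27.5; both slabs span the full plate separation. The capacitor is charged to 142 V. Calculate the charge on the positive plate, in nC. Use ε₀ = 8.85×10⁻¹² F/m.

A = π(49.9 mm)² = 7.82×10⁻³ m².
Side-by-side slabs ⇒ two capacitors in parallel, each spanning the full gap.
C₁ = κ₁ε₀A₁/d = 3.09 × 8.85×10⁻¹² × 5.81×10⁻³ / 3.40×10⁻³ = 4.67×10⁻¹¹ F.
C₂ = κ₂ε₀A₂/d = 27.5 × 8.85×10⁻¹² × 2.01×10⁻³ / 3.40×10⁻³ = 1.44×10⁻¹⁰ F.
C = C₁ + C₂ = 1.91×10⁻¹⁰ F.
Q = CV = 1.91×10⁻¹⁰ × 142 = 2.71×10⁻⁸ C.

27.1 nC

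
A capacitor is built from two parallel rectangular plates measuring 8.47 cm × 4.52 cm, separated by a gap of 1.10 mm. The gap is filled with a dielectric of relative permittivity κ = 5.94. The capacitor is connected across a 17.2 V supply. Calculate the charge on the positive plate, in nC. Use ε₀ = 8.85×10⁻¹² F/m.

3.15 nC

A = 8.47 × 4.52 cm² = 3.83×10⁻³ m².
C = κε₀A/d = 5.94 × 8.85×10⁻¹² × 3.83×10⁻³ / 1.10×10⁻³ = 1.83×10⁻¹⁰ F.
Q = CV = 1.83×10⁻¹⁰ × 17.2 = 3.15×10⁻⁹ C.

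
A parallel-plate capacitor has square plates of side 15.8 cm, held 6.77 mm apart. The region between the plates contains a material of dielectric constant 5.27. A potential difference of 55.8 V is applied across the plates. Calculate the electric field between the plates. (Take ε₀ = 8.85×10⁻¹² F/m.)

E = V/d = 55.8 / 6.77×10⁻³ = 8.24×10³ V/m.

E ≈ 8.24 kV/m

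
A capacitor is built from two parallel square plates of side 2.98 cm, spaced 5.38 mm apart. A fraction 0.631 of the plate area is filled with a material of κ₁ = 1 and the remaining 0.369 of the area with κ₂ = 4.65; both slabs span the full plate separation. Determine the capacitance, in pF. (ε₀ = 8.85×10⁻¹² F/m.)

A = (2.98 cm)² = 8.88×10⁻⁴ m².
Side-by-side slabs ⇒ two capacitors in parallel, each spanning the full gap.
C₁ = κ₁ε₀A₁/d = 1.00 × 8.85×10⁻¹² × 5.60×10⁻⁴ / 5.38×10⁻³ = 9.22×10⁻¹³ F.
C₂ = κ₂ε₀A₂/d = 4.65 × 8.85×10⁻¹² × 3.28×10⁻⁴ / 5.38×10⁻³ = 2.51×10⁻¹² F.
C = C₁ + C₂ = 3.43×10⁻¹² F.

C ≈ 3.43 pF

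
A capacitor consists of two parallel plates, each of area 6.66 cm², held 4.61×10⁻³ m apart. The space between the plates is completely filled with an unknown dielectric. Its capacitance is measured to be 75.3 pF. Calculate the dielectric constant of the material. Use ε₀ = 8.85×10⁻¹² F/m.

58.9

A = 6.66 cm² = 6.66×10⁻⁴ m².
κ = Cd/(ε₀A) = 7.53×10⁻¹¹ × 4.61×10⁻³ / (8.85×10⁻¹² × 6.66×10⁻⁴) = 58.9.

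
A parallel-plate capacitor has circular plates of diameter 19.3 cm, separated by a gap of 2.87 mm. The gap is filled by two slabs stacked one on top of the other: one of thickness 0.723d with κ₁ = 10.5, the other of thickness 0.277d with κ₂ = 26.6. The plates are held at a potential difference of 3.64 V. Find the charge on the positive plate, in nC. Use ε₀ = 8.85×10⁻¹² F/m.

A = π(19.3/2 cm)² = 2.93×10⁻² m².
Stacked slabs ⇒ two capacitors in series, each with the full plate area.
C₁ = κ₁ε₀A/d₁ = 10.5 × 8.85×10⁻¹² × 2.93×10⁻² / 2.08×10⁻³ = 1.31×10⁻⁹ F.
C₂ = κ₂ε₀A/d₂ = 26.6 × 8.85×10⁻¹² × 2.93×10⁻² / 7.95×10⁻⁴ = 8.66×10⁻⁹ F.
C = (1/C₁ + 1/C₂)⁻¹ = 1.14×10⁻⁹ F.
Q = CV = 1.14×10⁻⁹ × 3.64 = 4.14×10⁻⁹ C.

Q ≈ 4.14 nC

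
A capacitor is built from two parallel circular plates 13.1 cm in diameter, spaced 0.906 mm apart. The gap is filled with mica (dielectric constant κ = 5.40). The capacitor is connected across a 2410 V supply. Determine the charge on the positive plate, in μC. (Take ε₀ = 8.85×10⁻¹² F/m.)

A = π(13.1/2 cm)² = 1.35×10⁻² m².
C = κε₀A/d = 5.40 × 8.85×10⁻¹² × 1.35×10⁻² / 9.06×10⁻⁴ = 7.11×10⁻¹⁰ F.
Q = CV = 7.11×10⁻¹⁰ × 2410 = 1.71×10⁻⁶ C.

Q ≈ 1.71 μC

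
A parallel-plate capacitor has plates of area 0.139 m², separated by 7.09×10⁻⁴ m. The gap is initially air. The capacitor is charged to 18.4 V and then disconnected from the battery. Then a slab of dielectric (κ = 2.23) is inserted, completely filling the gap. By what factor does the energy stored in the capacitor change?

Isolated ⇒ Q is held fixed.
C₂ = 2.23 C₁ and U = Q²/(2C), so U₂/U₁ = C₁/C₂ = 0.448.

0.448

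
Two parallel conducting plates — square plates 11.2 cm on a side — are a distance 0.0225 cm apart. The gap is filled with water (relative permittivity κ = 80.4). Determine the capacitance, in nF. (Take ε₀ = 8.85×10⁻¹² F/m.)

C ≈ 39.7 nF

A = (11.2 cm)² = 1.25×10⁻² m².
C = κε₀A/d = 80.4 × 8.85×10⁻¹² × 1.25×10⁻² / 2.25×10⁻⁴ = 3.97×10⁻⁸ F.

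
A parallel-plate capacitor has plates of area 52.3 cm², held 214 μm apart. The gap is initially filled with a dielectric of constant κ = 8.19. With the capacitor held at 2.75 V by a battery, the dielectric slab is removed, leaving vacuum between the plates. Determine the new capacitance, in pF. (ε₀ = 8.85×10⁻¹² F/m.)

216 pF

A = 52.3 cm² = 5.23×10⁻³ m².
Initially C₁ = κε₀A/d = 8.19 × 8.85×10⁻¹² × 5.23×10⁻³ / 2.14×10⁻⁴ = 1.77×10⁻⁹ F.
C = κε₀A/d scales with κ, so C₂/C₁ = 1/κ = 1/8.19 = 0.122.
C₂ = 0.122 × 1.77×10⁻⁹ = 2.16×10⁻¹⁰ F.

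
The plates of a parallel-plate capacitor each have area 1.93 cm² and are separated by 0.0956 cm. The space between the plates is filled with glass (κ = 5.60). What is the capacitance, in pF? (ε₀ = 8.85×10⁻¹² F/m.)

10.0 pF

A = 1.93 cm² = 1.93×10⁻⁴ m².
C = κε₀A/d = 5.60 × 8.85×10⁻¹² × 1.93×10⁻⁴ / 9.56×10⁻⁴ = 1.00×10⁻¹¹ F.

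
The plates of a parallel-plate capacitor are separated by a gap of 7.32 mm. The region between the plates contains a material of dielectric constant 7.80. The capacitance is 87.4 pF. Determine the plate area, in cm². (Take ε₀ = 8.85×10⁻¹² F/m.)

92.7 cm²

A = Cd/(κε₀) = 8.74×10⁻¹¹ × 7.32×10⁻³ / (7.80 × 8.85×10⁻¹²) = 9.27×10⁻³ m².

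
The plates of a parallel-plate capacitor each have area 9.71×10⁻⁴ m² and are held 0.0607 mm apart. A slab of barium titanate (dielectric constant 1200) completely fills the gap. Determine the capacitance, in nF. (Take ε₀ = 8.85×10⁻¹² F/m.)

C = κε₀A/d = 1200 × 8.85×10⁻¹² × 9.71×10⁻⁴ / 6.07×10⁻⁵ = 1.70×10⁻⁷ F.

170 nF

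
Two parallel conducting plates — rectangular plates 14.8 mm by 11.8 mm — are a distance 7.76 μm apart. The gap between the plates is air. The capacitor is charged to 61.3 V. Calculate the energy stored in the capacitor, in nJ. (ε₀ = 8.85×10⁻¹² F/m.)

374 nJ

A = 14.8 × 11.8 mm² = 1.75×10⁻⁴ m².
C = ε₀A/d = 8.85×10⁻¹² × 1.75×10⁻⁴ / 7.76×10⁻⁶ = 1.99×10⁻¹⁰ F.
U = ½CV² = ½ × 1.99×10⁻¹⁰ × (61.3)² = 3.74×10⁻⁷ J.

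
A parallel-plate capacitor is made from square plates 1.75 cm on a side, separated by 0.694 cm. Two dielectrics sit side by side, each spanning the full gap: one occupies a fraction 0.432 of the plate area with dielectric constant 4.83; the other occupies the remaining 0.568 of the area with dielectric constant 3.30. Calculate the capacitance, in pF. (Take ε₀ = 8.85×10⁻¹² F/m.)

C ≈ 1.55 pF

A = (1.75 cm)² = 3.06×10⁻⁴ m².
Side-by-side slabs ⇒ two capacitors in parallel, each spanning the full gap.
C₁ = κ₁ε₀A₁/d = 4.83 × 8.85×10⁻¹² × 1.32×10⁻⁴ / 6.94×10⁻³ = 8.15×10⁻¹³ F.
C₂ = κ₂ε₀A₂/d = 3.30 × 8.85×10⁻¹² × 1.74×10⁻⁴ / 6.94×10⁻³ = 7.32×10⁻¹³ F.
C = C₁ + C₂ = 1.55×10⁻¹² F.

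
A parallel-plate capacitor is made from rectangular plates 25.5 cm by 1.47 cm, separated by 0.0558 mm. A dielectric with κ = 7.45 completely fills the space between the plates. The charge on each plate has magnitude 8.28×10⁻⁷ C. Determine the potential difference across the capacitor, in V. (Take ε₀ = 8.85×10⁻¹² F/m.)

187 V

A = 25.5 × 1.47 cm² = 3.75×10⁻³ m².
C = κε₀A/d = 7.45 × 8.85×10⁻¹² × 3.75×10⁻³ / 5.58×10⁻⁵ = 4.43×10⁻⁹ F.
V = Q/C = 8.28×10⁻⁷ / 4.43×10⁻⁹ = 1.87×10² V.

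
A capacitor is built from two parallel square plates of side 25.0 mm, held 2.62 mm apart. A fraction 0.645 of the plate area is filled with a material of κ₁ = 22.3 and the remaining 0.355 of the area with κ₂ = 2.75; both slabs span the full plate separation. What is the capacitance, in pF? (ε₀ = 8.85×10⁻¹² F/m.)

C ≈ 32.4 pF

A = (25.0 mm)² = 6.25×10⁻⁴ m².
Side-by-side slabs ⇒ two capacitors in parallel, each spanning the full gap.
C₁ = κ₁ε₀A₁/d = 22.3 × 8.85×10⁻¹² × 4.03×10⁻⁴ / 2.62×10⁻³ = 3.04×10⁻¹¹ F.
C₂ = κ₂ε₀A₂/d = 2.75 × 8.85×10⁻¹² × 2.22×10⁻⁴ / 2.62×10⁻³ = 2.06×10⁻¹² F.
C = C₁ + C₂ = 3.24×10⁻¹¹ F.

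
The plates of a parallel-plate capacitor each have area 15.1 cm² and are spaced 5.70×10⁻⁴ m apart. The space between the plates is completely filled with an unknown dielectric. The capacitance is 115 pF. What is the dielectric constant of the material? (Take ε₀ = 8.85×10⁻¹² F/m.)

A = 15.1 cm² = 1.51×10⁻³ m².
κ = Cd/(ε₀A) = 1.15×10⁻¹⁰ × 5.70×10⁻⁴ / (8.85×10⁻¹² × 1.51×10⁻³) = 4.91.

4.91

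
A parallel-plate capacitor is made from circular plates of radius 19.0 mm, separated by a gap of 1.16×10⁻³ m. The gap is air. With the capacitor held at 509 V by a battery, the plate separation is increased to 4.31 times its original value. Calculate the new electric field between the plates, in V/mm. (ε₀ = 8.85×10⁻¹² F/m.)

E ≈ 102 V/mm

A = π(19.0 mm)² = 1.13×10⁻³ m².
Initially C₁ = ε₀A/d = 8.85×10⁻¹² × 1.13×10⁻³ / 1.16×10⁻³ = 8.65×10⁻¹² F.
E₁ = 4.39×10⁵ V/m.
Battery connected ⇒ V is held fixed. E = V/d, so E₂/E₁ = d₁/d₂ = 0.232.
E₂ = 0.232 × 4.39×10⁵ = 1.02×10⁵ V/m.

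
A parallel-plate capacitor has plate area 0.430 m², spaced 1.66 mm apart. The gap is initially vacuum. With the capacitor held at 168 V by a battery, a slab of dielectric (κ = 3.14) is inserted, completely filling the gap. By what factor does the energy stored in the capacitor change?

3.14

Battery connected ⇒ V is held fixed.
C₂ = 3.14 C₁ and U = ½CV², so U₂/U₁ = C₂/C₁ = 3.14.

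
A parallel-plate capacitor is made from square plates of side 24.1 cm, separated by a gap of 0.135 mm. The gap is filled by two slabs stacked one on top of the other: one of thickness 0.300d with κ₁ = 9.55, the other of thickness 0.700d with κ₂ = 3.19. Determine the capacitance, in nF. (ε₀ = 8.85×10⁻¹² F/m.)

A = (24.1 cm)² = 5.81×10⁻² m².
Stacked slabs ⇒ two capacitors in series, each with the full plate area.
C₁ = κ₁ε₀A/d₁ = 9.55 × 8.85×10⁻¹² × 5.81×10⁻² / 4.05×10⁻⁵ = 1.21×10⁻⁷ F.
C₂ = κ₂ε₀A/d₂ = 3.19 × 8.85×10⁻¹² × 5.81×10⁻² / 9.45×10⁻⁵ = 1.74×10⁻⁸ F.
C = (1/C₁ + 1/C₂)⁻¹ = 1.52×10⁻⁸ F.

15.2 nF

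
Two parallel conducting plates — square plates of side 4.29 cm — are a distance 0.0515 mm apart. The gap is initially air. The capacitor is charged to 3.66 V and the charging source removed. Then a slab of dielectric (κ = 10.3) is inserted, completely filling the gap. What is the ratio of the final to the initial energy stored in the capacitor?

U₂/U₁ ≈ 0.0971

Isolated ⇒ Q is held fixed.
C₂ = 10.3 C₁ and U = Q²/(2C), so U₂/U₁ = C₁/C₂ = 0.0971.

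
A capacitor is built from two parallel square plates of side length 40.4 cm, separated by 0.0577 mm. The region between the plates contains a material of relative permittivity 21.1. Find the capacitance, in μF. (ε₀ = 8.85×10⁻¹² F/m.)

A = (40.4 cm)² = 0.163 m².
C = κε₀A/d = 21.1 × 8.85×10⁻¹² × 0.163 / 5.77×10⁻⁵ = 5.28×10⁻⁷ F.

C ≈ 0.528 μF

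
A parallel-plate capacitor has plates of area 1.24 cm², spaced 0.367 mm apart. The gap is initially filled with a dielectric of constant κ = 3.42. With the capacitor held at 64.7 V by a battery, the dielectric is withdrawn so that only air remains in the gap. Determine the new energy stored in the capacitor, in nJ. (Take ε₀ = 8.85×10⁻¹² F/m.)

A = 1.24 cm² = 1.24×10⁻⁴ m².
Initially C₁ = κε₀A/d = 3.42 × 8.85×10⁻¹² × 1.24×10⁻⁴ / 3.67×10⁻⁴ = 1.02×10⁻¹¹ F.
U₁ = 2.14×10⁻⁸ J.
Battery connected ⇒ V is held fixed. C₂ = 0.292 C₁ and U = ½CV², so U₂/U₁ = C₂/C₁ = 0.292.
U₂ = 0.292 × 2.14×10⁻⁸ = 6.26×10⁻⁹ J.

U ≈ 6.26 nJ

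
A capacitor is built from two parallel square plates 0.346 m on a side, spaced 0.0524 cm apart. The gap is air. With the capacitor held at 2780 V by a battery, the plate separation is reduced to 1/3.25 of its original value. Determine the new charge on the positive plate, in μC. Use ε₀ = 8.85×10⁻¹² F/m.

A = (0.346 m)² = 0.120 m².
Initially C₁ = ε₀A/d = 8.85×10⁻¹² × 0.120 / 5.24×10⁻⁴ = 2.02×10⁻⁹ F.
Q₁ = 5.62×10⁻⁶ C.
Battery connected ⇒ V is held fixed. C₂ = 3.25 C₁ and Q = CV, so Q₂/Q₁ = C₂/C₁ = 3.25.
Q₂ = 3.25 × 5.62×10⁻⁶ = 1.83×10⁻⁵ C.

Q ≈ 18.3 μC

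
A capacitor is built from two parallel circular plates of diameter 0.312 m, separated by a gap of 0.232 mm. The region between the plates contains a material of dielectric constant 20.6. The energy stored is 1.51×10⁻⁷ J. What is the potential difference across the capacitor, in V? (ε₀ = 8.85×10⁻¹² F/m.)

V ≈ 2.24 V

A = π(0.312/2 m)² = 7.65×10⁻² m².
C = κε₀A/d = 20.6 × 8.85×10⁻¹² × 7.65×10⁻² / 2.32×10⁻⁴ = 6.01×10⁻⁸ F.
V = √(2U/C) = √(2 × 1.51×10⁻⁷ / 6.01×10⁻⁸) = 2.24 V.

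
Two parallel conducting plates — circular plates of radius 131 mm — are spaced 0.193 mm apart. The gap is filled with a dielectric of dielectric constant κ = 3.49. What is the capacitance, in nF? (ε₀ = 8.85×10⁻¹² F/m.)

C ≈ 8.63 nF

A = π(131 mm)² = 5.39×10⁻² m².
C = κε₀A/d = 3.49 × 8.85×10⁻¹² × 5.39×10⁻² / 1.93×10⁻⁴ = 8.63×10⁻⁹ F.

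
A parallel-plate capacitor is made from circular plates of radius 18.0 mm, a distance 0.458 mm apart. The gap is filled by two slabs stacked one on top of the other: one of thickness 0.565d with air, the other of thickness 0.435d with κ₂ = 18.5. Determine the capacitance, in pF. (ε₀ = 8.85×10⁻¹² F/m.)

A = π(18.0 mm)² = 1.02×10⁻³ m².
Stacked slabs ⇒ two capacitors in series, each with the full plate area.
C₁ = κ₁ε₀A/d₁ = 1.00 × 8.85×10⁻¹² × 1.02×10⁻³ / 2.59×10⁻⁴ = 3.48×10⁻¹¹ F.
C₂ = κ₂ε₀A/d₂ = 18.5 × 8.85×10⁻¹² × 1.02×10⁻³ / 1.99×10⁻⁴ = 8.36×10⁻¹⁰ F.
C = (1/C₁ + 1/C₂)⁻¹ = 3.34×10⁻¹¹ F.

C ≈ 33.4 pF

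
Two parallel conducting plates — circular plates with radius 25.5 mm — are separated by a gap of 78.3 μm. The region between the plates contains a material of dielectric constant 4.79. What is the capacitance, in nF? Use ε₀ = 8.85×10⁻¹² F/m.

C ≈ 1.11 nF

A = π(25.5 mm)² = 2.04×10⁻³ m².
C = κε₀A/d = 4.79 × 8.85×10⁻¹² × 2.04×10⁻³ / 7.83×10⁻⁵ = 1.11×10⁻⁹ F.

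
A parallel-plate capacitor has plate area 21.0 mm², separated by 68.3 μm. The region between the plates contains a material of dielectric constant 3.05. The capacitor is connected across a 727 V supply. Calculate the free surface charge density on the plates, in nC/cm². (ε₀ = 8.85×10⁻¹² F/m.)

A = 21.0 mm² = 2.10×10⁻⁵ m².
C = κε₀A/d = 3.05 × 8.85×10⁻¹² × 2.10×10⁻⁵ / 6.83×10⁻⁵ = 8.30×10⁻¹² F.
σ = Q/A = CV/A = 8.30×10⁻¹² × 727 / 2.10×10⁻⁵ = 2.87×10⁻⁴ C/m².

28.7 nC/cm²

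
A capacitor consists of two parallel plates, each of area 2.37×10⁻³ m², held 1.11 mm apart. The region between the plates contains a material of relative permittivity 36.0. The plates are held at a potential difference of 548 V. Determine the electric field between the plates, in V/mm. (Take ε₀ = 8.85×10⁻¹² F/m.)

E ≈ 494 V/mm

E = V/d = 548 / 1.11×10⁻³ = 4.94×10⁵ V/m.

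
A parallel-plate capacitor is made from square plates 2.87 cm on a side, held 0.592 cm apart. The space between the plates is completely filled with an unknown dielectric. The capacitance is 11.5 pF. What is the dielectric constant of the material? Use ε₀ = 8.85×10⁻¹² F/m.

A = (2.87 cm)² = 8.24×10⁻⁴ m².
κ = Cd/(ε₀A) = 1.15×10⁻¹¹ × 5.92×10⁻³ / (8.85×10⁻¹² × 8.24×10⁻⁴) = 9.34.

9.34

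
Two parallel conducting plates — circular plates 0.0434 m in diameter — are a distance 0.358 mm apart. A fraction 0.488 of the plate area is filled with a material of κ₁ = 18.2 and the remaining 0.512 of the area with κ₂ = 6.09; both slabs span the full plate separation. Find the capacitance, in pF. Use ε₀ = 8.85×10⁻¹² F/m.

A = π(0.0434/2 m)² = 1.48×10⁻³ m².
Side-by-side slabs ⇒ two capacitors in parallel, each spanning the full gap.
C₁ = κ₁ε₀A₁/d = 18.2 × 8.85×10⁻¹² × 7.22×10⁻⁴ / 3.58×10⁻⁴ = 3.25×10⁻¹⁰ F.
C₂ = κ₂ε₀A₂/d = 6.09 × 8.85×10⁻¹² × 7.57×10⁻⁴ / 3.58×10⁻⁴ = 1.14×10⁻¹⁰ F.
C = C₁ + C₂ = 4.39×10⁻¹⁰ F.

439 pF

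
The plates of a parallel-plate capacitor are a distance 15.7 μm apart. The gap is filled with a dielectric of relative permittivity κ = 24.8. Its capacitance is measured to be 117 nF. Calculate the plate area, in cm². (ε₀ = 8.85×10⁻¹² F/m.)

A = Cd/(κε₀) = 1.17×10⁻⁷ × 1.57×10⁻⁵ / (24.8 × 8.85×10⁻¹²) = 8.37×10⁻³ m².

83.7 cm²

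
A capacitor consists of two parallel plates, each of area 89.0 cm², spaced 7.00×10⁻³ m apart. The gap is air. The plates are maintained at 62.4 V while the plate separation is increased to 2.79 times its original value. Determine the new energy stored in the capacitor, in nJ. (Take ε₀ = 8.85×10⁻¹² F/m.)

A = 89.0 cm² = 8.90×10⁻³ m².
Initially C₁ = ε₀A/d = 8.85×10⁻¹² × 8.90×10⁻³ / 7.00×10⁻³ = 1.13×10⁻¹¹ F.
U₁ = 2.19×10⁻⁸ J.
Battery connected ⇒ V is held fixed. C₂ = 0.358 C₁ and U = ½CV², so U₂/U₁ = C₂/C₁ = 0.358.
U₂ = 0.358 × 2.19×10⁻⁸ = 7.85×10⁻⁹ J.

7.85 nJ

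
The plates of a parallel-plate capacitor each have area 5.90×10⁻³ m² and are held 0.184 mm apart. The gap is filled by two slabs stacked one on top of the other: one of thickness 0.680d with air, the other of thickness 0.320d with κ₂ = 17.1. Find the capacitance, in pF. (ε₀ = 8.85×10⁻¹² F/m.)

Stacked slabs ⇒ two capacitors in series, each with the full plate area.
C₁ = κ₁ε₀A/d₁ = 1.00 × 8.85×10⁻¹² × 5.90×10⁻³ / 1.25×10⁻⁴ = 4.17×10⁻¹⁰ F.
C₂ = κ₂ε₀A/d₂ = 17.1 × 8.85×10⁻¹² × 5.90×10⁻³ / 5.89×10⁻⁵ = 1.52×10⁻⁸ F.
C = (1/C₁ + 1/C₂)⁻¹ = 4.06×10⁻¹⁰ F.

C ≈ 406 pF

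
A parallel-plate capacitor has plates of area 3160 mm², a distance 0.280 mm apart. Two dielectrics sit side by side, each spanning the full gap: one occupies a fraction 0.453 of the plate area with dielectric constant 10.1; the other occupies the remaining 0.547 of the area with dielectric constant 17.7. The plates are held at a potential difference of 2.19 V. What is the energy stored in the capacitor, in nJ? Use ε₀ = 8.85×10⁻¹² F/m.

U ≈ 3.41 nJ

A = 3160 mm² = 3.16×10⁻³ m².
Side-by-side slabs ⇒ two capacitors in parallel, each spanning the full gap.
C₁ = κ₁ε₀A₁/d = 10.1 × 8.85×10⁻¹² × 1.43×10⁻³ / 2.80×10⁻⁴ = 4.57×10⁻¹⁰ F.
C₂ = κ₂ε₀A₂/d = 17.7 × 8.85×10⁻¹² × 1.73×10⁻³ / 2.80×10⁻⁴ = 9.67×10⁻¹⁰ F.
C = C₁ + C₂ = 1.42×10⁻⁹ F.
U = ½CV² = ½ × 1.42×10⁻⁹ × (2.19)² = 3.41×10⁻⁹ J.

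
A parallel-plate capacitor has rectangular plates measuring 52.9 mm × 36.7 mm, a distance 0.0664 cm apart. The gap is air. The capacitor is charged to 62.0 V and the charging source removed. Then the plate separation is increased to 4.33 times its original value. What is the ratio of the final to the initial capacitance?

0.231

C = ε₀A/d scales as 1/d, so C₂/C₁ = d₁/d₂ = 1/4.33 = 0.231.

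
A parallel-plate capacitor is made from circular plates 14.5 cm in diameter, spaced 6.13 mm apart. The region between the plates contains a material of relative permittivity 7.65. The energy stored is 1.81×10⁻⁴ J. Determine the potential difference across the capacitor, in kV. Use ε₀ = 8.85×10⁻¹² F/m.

A = π(14.5/2 cm)² = 1.65×10⁻² m².
C = κε₀A/d = 7.65 × 8.85×10⁻¹² × 1.65×10⁻² / 6.13×10⁻³ = 1.82×10⁻¹⁰ F.
V = √(2U/C) = √(2 × 1.81×10⁻⁴ / 1.82×10⁻¹⁰) = 1.41×10³ V.

1.41 kV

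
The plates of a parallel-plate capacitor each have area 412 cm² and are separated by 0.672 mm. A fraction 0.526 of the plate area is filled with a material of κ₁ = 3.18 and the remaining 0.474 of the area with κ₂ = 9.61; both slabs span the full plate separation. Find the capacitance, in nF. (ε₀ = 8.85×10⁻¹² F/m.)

A = 412 cm² = 4.12×10⁻² m².
Side-by-side slabs ⇒ two capacitors in parallel, each spanning the full gap.
C₁ = κ₁ε₀A₁/d = 3.18 × 8.85×10⁻¹² × 2.17×10⁻² / 6.72×10⁻⁴ = 9.08×10⁻¹⁰ F.
C₂ = κ₂ε₀A₂/d = 9.61 × 8.85×10⁻¹² × 1.95×10⁻² / 6.72×10⁻⁴ = 2.47×10⁻⁹ F.
C = C₁ + C₂ = 3.38×10⁻⁹ F.

C ≈ 3.38 nF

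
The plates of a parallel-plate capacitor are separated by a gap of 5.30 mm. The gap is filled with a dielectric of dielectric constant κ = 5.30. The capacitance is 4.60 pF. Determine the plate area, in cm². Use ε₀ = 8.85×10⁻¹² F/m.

5.20 cm²

A = Cd/(κε₀) = 4.60×10⁻¹² × 5.30×10⁻³ / (5.30 × 8.85×10⁻¹²) = 5.20×10⁻⁴ m².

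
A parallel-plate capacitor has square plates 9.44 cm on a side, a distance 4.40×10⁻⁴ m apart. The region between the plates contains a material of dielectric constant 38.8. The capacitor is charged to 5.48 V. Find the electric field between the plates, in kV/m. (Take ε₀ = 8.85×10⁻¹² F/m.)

E ≈ 12.5 kV/m

E = V/d = 5.48 / 4.40×10⁻⁴ = 1.25×10⁴ V/m.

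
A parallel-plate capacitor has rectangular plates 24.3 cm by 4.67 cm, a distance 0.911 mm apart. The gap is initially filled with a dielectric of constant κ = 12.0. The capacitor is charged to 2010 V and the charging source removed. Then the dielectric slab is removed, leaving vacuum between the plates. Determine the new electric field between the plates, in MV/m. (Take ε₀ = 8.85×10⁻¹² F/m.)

26.5 MV/m

A = 24.3 × 4.67 cm² = 1.13×10⁻² m².
Initially C₁ = κε₀A/d = 12.0 × 8.85×10⁻¹² × 1.13×10⁻² / 9.11×10⁻⁴ = 1.32×10⁻⁹ F.
E₁ = 2.21×10⁶ V/m.
Isolated ⇒ Q is held fixed. V₂ = Q/C₂ = V₁/0.0833; E = V/d, so E₂/E₁ = (V₂/V₁)(d₁/d₂) = 12.0.
E₂ = 12.0 × 2.21×10⁶ = 2.65×10⁷ V/m.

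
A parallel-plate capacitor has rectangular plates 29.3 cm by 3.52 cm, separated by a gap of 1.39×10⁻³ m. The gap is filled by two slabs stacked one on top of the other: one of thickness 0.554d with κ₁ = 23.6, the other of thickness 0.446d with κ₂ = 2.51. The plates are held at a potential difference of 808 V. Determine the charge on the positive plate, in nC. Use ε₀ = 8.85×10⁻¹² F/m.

A = 29.3 × 3.52 cm² = 1.03×10⁻² m².
Stacked slabs ⇒ two capacitors in series, each with the full plate area.
C₁ = κ₁ε₀A/d₁ = 23.6 × 8.85×10⁻¹² × 1.03×10⁻² / 7.70×10⁻⁴ = 2.80×10⁻⁹ F.
C₂ = κ₂ε₀A/d₂ = 2.51 × 8.85×10⁻¹² × 1.03×10⁻² / 6.20×10⁻⁴ = 3.70×10⁻¹⁰ F.
C = (1/C₁ + 1/C₂)⁻¹ = 3.26×10⁻¹⁰ F.
Q = CV = 3.26×10⁻¹⁰ × 808 = 2.64×10⁻⁷ C.

Q ≈ 264 nC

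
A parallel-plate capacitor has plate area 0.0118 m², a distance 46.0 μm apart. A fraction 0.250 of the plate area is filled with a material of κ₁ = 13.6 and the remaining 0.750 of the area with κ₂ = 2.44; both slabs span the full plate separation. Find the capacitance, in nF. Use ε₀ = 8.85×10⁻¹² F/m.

Side-by-side slabs ⇒ two capacitors in parallel, each spanning the full gap.
C₁ = κ₁ε₀A₁/d = 13.6 × 8.85×10⁻¹² × 2.95×10⁻³ / 4.60×10⁻⁵ = 7.72×10⁻⁹ F.
C₂ = κ₂ε₀A₂/d = 2.44 × 8.85×10⁻¹² × 8.85×10⁻³ / 4.60×10⁻⁵ = 4.15×10⁻⁹ F.
C = C₁ + C₂ = 1.19×10⁻⁸ F.

C ≈ 11.9 nF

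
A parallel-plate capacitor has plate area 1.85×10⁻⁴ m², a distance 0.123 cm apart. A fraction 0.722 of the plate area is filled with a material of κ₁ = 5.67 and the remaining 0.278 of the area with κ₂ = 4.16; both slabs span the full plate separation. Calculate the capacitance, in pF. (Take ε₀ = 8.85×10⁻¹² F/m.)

C ≈ 6.99 pF

Side-by-side slabs ⇒ two capacitors in parallel, each spanning the full gap.
C₁ = κ₁ε₀A₁/d = 5.67 × 8.85×10⁻¹² × 1.34×10⁻⁴ / 1.23×10⁻³ = 5.45×10⁻¹² F.
C₂ = κ₂ε₀A₂/d = 4.16 × 8.85×10⁻¹² × 5.14×10⁻⁵ / 1.23×10⁻³ = 1.54×10⁻¹² F.
C = C₁ + C₂ = 6.99×10⁻¹² F.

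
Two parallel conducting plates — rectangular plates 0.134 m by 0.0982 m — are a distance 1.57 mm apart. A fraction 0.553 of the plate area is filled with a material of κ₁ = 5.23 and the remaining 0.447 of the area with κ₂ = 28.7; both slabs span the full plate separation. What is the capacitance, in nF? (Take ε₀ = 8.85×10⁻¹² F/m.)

A = 0.134 × 0.0982 m² = 1.32×10⁻² m².
Side-by-side slabs ⇒ two capacitors in parallel, each spanning the full gap.
C₁ = κ₁ε₀A₁/d = 5.23 × 8.85×10⁻¹² × 7.28×10⁻³ / 1.57×10⁻³ = 2.15×10⁻¹⁰ F.
C₂ = κ₂ε₀A₂/d = 28.7 × 8.85×10⁻¹² × 5.88×10⁻³ / 1.57×10⁻³ = 9.52×10⁻¹⁰ F.
C = C₁ + C₂ = 1.17×10⁻⁹ F.

C ≈ 1.17 nF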